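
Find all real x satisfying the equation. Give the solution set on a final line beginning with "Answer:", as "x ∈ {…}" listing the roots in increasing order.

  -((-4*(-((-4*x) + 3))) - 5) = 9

Step 1. [-((-4*(-((-4*x) + 3))) - 5) = 9] LHS negated; negate both sides, so neg: (-4*(-((-4*x) + 3))) - 5 = -9.
Step 2. [(-4*(-((-4*x) + 3))) - 5 = -9] -5 is outermost — add 5 both sides. So sub: -4*(-((-4*x) + 3)) = -4.
Step 3. [-4*(-((-4*x) + 3)) = -4] leading coefficient -4: divide by -4. So div: -((-4*x) + 3) = 1.
Step 4. [-((-4*x) + 3) = 1] flip signs both sides. So neg: (-4*x) + 3 = -1.
Step 5. [(-4*x) + 3 = -1] the outer +3 inverts by subtracting 3 ⇒ sub: -4*x = -4.
Step 6. [-4*x = -4] LHS = -4·(…); ÷-4 both sides, so div: x = 1.

Answer: x ∈ {1}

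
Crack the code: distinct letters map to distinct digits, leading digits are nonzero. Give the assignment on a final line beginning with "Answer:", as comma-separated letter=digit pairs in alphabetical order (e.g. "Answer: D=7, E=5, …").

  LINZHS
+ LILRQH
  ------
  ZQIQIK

Step 1. [col 1: S + H ≡ K (mod 10)] no forcing yet in column 1 (carry-in 0); S=5 is free and consistent — try it ⇒ S=5.
Step 2. [col 1: S + H ≡ K (mod 10)] no forcing yet in column 1 (carry-in 0); K=3 is free and consistent — try it. So K=3.
Step 3. [col 1: S + H ≡ K (mod 10)] column 1 reads S+H+carry(0)=K with S=5, K=3; with digits 3,5 already taken and all letters distinct, the only value for H is 8. So H=8.
Step 4. [col 2: H + Q ≡ I (mod 10)] column 2 (H + Q ≡ I (mod 10), carry-in 1) doesn't pin I yet; pick I=0 and continue ⇒ I=0.
Step 5. [col 2: H + Q ≡ I (mod 10)] column 2: given H=8, I=0, carry-in 1, and digits 0,3,5,8 already taken and all letters distinct, H+Q≡I (mod 10) forces Q=1. So Q=1.
Step 6. [col 3: Z + R ≡ Q (mod 10)] column 3 (Z + R ≡ Q (mod 10), carry-in 1) doesn't pin R yet; pick R=6 and continue ⇒ R=6.
Step 7. [col 3: Z + R ≡ Q (mod 10)] from column 3 (R=6, Q=1, carry-in 1, digits 0,1,3,5,6,8 already taken and all letters distinct): Z must equal 4. So Z=4.
Step 8. [col 4: N + L ≡ I (mod 10)] several values work for N in column 4 (N + L ≡ I (mod 10), carry-in 1); try N=7 ⇒ N=7.
Step 9. [col 4: N + L ≡ I (mod 10)] column 4: given N=7, I=0, carry-in 1, and digits 0,1,3,4,5,6,7,8 already taken and all letters distinct, N+L≡I (mod 10) forces L=2, so L=2.

Answer: H=8, I=0, K=3, L=2, N=7, Q=1, R=6, S=5, Z=4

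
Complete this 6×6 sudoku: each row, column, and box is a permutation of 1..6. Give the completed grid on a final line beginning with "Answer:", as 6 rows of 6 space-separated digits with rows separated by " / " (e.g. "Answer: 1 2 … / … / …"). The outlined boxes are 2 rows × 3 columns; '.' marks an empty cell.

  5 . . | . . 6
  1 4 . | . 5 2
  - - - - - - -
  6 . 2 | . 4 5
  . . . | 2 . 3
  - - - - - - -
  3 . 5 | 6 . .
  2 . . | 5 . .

Step 1. [r5c2∈{1}] only 1 remains possible at r5c2 ⇒ r5c2=1.
Step 2. [r1c3∈{3}] only 3 remains possible at r1c3. So r1c3=3.
Step 3. [r6c3∈{4,6}] across box 5, 4 lands solely at r6c3. So r6c3=4.
Step 4. [r1c5∈{1}] r1c5's peers cover all but 1 ⇒ r1c5=1.
Step 5. [r6c2∈{6}] r6c2 has the single candidate 6, so r6c2=6.
Step 6. [r6c6∈{1}] r6c6's peers cover all but 1 ⇒ r6c6=1.
Step 7. [r1c2∈{2}] r1c2 is down to just 2. So r1c2=2.
Step 8. [r3c2∈{3}] r3c2's peers cover all but 3, so r3c2=3.
Step 9. [r4c1∈{4}] r4c1 is down to just 4. So r4c1=4.
Step 10. [r4c5∈{6}] r4c5 is down to just 6, so r4c5=6.
Step 11. [r5c6∈{4}] r5c6 is down to just 4. So r5c6=4.
Step 12. [r1c4∈{4}] nothing but 4 survives at r1c4, so r1c4=4.
Step 13. [r5c5∈{2}] r5c5 is down to just 2. So r5c5=2.
Step 14. [r3c4∈{1}] r3c4 has the single candidate 1. So r3c4=1.
Step 15. [r2c3∈{6}] only 6 remains possible at r2c3, so r2c3=6.
Step 16. [r6c5∈{3}] r6c5's peers cover all but 3, so r6c5=3.
Step 17. [r2c4∈{3}] only 3 remains possible at r2c4, so r2c4=3.
Step 18. [r4c3∈{1}] r4c3's peers cover all but 1 ⇒ r4c3=1.
Step 19. [r4c2∈{5}] r4c2 has the single candidate 5. So r4c2=5.

Answer: 5 2 3 4 1 6 / 1 4 6 3 5 2 / 6 3 2 1 4 5 / 4 5 1 2 6 3 / 3 1 5 6 2 4 / 2 6 4 5 3 1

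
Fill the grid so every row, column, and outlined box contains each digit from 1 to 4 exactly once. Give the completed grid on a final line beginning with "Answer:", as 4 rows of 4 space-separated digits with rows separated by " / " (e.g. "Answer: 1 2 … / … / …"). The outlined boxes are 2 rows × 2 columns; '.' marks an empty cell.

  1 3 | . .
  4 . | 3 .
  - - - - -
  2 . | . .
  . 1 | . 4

Step 1. [r2c4∈{1,2}] in row 2, 1 fits only at r2c4. So r2c4=1.
Step 2. [r1c3∈{2,4}] in row 1, 4 fits only at r1c3, so r1c3=4.
Step 3. [r3c4∈{3}] only 3 remains possible at r3c4, so r3c4=3.
Step 4. [r4c3∈{2}] nothing but 2 survives at r4c3. So r4c3=2.
Step 5. [r2c2∈{2}] r2c2 has the single candidate 2 ⇒ r2c2=2.
Step 6. [r4c1∈{3}] r4c1 is down to just 3 ⇒ r4c1=3.
Step 7. [r3c3∈{1}] r3c3's peers cover all but 1. So r3c3=1.
Step 8. [r3c2∈{4}] nothing but 4 survives at r3c2. So r3c2=4.
Step 9. [r1c4∈{2}] nothing but 2 survives at r1c4, so r1c4=2.

Answer: 1 3 4 2 / 4 2 3 1 / 2 4 1 3 / 3 1 2 4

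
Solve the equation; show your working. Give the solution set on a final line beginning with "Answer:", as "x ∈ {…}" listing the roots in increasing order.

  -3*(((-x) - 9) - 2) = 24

Step 1. [-3*(((-x) - 9) - 2) = 24] LHS = -3·(…); ÷-3 both sides ⇒ div: ((-x) - 9) - 2 = -8.
Step 2. [((-x) - 9) - 2 = -8] the outer -2 inverts by adding 2 ⇒ sub: (-x) - 9 = -6.
Step 3. [(-x) - 9 = -6] -9 is outermost — add 9 both sides ⇒ sub: -x = 3.
Step 4. [-x = 3] flip signs both sides. So neg: x = -3.

Answer: x ∈ {-3}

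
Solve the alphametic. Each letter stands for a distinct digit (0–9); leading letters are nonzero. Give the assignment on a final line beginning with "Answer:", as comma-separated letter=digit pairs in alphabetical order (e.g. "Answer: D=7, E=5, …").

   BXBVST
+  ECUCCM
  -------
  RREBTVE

Step 1. [col 1: T + M ≡ E (mod 10)] column 1 (T + M ≡ E (mod 10), carry-in 0) doesn't pin T yet; pick T=8 and continue. So T=8.
Step 2. [col 1: T + M ≡ E (mod 10)] several values work for M in column 1 (T + M ≡ E (mod 10), carry-in 0); try M=9. So M=9.
Step 3. [R] the sum has 7 digits but both addends have 6; that extra leading digit R is the final carry, namely 1. So R=1.
Step 4. [col 1: T + M ≡ E (mod 10)] in column 1 we have T+M≡E with carry-in 0; given T=8, M=9 and digits 1,8,9 already taken and all letters distinct, that pins E to 7, so E=7.
Step 5. [col 2: S + C ≡ V (mod 10)] column 2 (S + C ≡ V (mod 10), carry-in 1) doesn't pin S yet; pick S=3 and continue, so S=3.
Step 6. [col 2: S + C ≡ V (mod 10)] no forcing yet in column 2 (carry-in 1); C=2 is free and consistent — try it ⇒ C=2.
Step 7. [col 2: S + C ≡ V (mod 10)] column 2 reads S+C+carry(1)=V with S=3, C=2; with digits 1,2,3,7,8,9 already taken and all letters distinct, the only value for V is 6. So V=6.
Step 8. [col 4: B + U ≡ B (mod 10)] from column 4 (nothing yet, carry-in 0, digits 1,2,3,6,7,8,9 already taken and all letters distinct): U must equal 0, so U=0.
Step 9. [col 4: B + U ≡ B (mod 10)] column 4 (B + U ≡ B (mod 10), carry-in 0) doesn't pin B yet; pick B=4 and continue, so B=4.
Step 10. [col 5: X + C ≡ E (mod 10)] from column 5 (C=2, E=7, carry-in 0, digits 0,1,2,3,4,6,7,8,9 already taken and all letters distinct): X must equal 5. So X=5.

Answer: B=4, C=2, E=7, M=9, R=1, S=3, T=8, U=0, V=6, X=5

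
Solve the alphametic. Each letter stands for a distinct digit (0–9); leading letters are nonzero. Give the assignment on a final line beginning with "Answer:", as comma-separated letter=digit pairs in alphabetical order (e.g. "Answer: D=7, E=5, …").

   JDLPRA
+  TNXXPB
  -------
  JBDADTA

Step 1. [col 1: A + B ≡ A (mod 10)] column 1: given nothing yet, carry-in 0, and all letters distinct, none taken yet, A+B≡A (mod 10) forces B=0. So B=0.
Step 2. [J] J is the leading digit of a 7-digit sum of two 6-digit numbers; the final carry is exactly 1 ⇒ J=1.
Step 3. [col 1: A + B ≡ A (mod 10)] several values work for A in column 1 (A + B ≡ A (mod 10), carry-in 0); try A=4, so A=4.
Step 4. [col 2: R + P ≡ T (mod 10)] R=3 is one option consistent with column 2 (R + P ≡ T (mod 10), carry-in 0) — take it. So R=3.
Step 5. [col 2: R + P ≡ T (mod 10)] column 2 (R + P ≡ T (mod 10), carry-in 0) doesn't pin P yet; pick P=5 and continue. So P=5.
Step 6. [col 2: R + P ≡ T (mod 10)] column 2 reads R+P+carry(0)=T with R=3, P=5; with digits 0,1,3,4,5 already taken and all letters distinct, the only value for T is 8. So T=8.
Step 7. [col 3: P + X ≡ D (mod 10)] several values work for D in column 3 (P + X ≡ D (mod 10), carry-in 0); try D=2. So D=2.
Step 8. [col 3: P + X ≡ D (mod 10)] from column 3 (P=5, D=2, carry-in 0, digits 0,1,2,3,4,5,8 already taken and all letters distinct): X must equal 7, so X=7.
Step 9. [col 4: L + X ≡ A (mod 10)] column 4: given X=7, A=4, carry-in 1, and digits 0,1,2,3,4,5,7,8 already taken and all letters distinct, L+X≡A (mod 10) forces L=6 ⇒ L=6.
Step 10. [col 5: D + N ≡ D (mod 10)] in column 5 we have D+N≡D with carry-in 1; given D=2 and digits 0,1,2,3,4,5,6,7,8 already taken and all letters distinct, that pins N to 9, so N=9.

Answer: A=4, B=0, D=2, J=1, L=6, N=9, P=5, R=3, T=8, X=7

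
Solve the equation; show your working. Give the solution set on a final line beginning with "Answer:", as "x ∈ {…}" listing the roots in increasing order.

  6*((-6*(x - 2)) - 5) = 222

Step 1. [6*((-6*(x - 2)) - 5) = 222] divide by the outer 6. So div: (-6*(x - 2)) - 5 = 37.
Step 2. [(-6*(x - 2)) - 5 = 37] the outer -5 inverts by adding 5 ⇒ sub: -6*(x - 2) = 42.
Step 3. [-6*(x - 2) = 42] -6 out front; divide by -6 ⇒ div: x - 2 = -7.
Step 4. [x - 2 = -7] -2 is outermost — add 2 both sides ⇒ sub: x = -5.

Answer: x ∈ {-5}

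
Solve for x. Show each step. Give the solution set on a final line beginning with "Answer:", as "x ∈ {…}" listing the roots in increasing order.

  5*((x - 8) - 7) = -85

Step 1. [5*((x - 8) - 7) = -85] 5 out front; divide by 5 ⇒ div: (x - 8) - 7 = -17.
Step 2. [(x - 8) - 7 = -17] the outer -7 inverts by adding 7. So sub: x - 8 = -10.
Step 3. [x - 8 = -10] -8 is outermost — add 8 both sides. So sub: x = -2.

Answer: x ∈ {-2}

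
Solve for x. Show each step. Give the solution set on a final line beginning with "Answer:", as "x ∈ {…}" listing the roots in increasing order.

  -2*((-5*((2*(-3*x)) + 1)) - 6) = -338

Step 1. [-2*((-5*((2*(-3*x)) + 1)) - 6) = -338] -2 out front; divide by -2. So div: (-5*((2*(-3*x)) + 1)) - 6 = 169.
Step 2. [(-5*((2*(-3*x)) + 1)) - 6 = 169] the outer -6 inverts by adding 6, so sub: -5*((2*(-3*x)) + 1) = 175.
Step 3. [-5*((2*(-3*x)) + 1) = 175] -5 out front; divide by -5 ⇒ div: (2*(-3*x)) + 1 = -35.
Step 4. [(2*(-3*x)) + 1 = -35] peel the +1: subtract 1 from each side. So sub: 2*(-3*x) = -36.
Step 5. [2*(-3*x) = -36] 2·(inner) — divide through by 2. So div: -3*x = -18.
Step 6. [-3*x = -18] leading coefficient -3: divide by -3. So div: x = 6.

Answer: x ∈ {6}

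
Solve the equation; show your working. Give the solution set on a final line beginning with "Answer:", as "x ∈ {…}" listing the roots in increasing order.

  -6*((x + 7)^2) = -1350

Step 1. [-6*((x + 7)^2) = -1350] divide by the outer -6 ⇒ div: (x + 7)^2 = 225.
Step 2. [(x + 7)^2 = 225] 225 ≥ 0, LHS is (·)² — take ±√. So sqrt: x + 7 = 15 or -15.
Step 3. [x + 7 = 15 or -15] subtract 7: x sits inside (… + 7), so sub: x = 8 or -22.

Answer: x ∈ {-22, 8}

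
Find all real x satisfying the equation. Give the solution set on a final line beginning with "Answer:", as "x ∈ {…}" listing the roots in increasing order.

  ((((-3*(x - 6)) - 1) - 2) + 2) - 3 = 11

Step 1. [((((-3*(x - 6)) - 1) - 2) + 2) - 3 = 11] peel the -3: add 3 from each side ⇒ sub: (((-3*(x - 6)) - 1) - 2) + 2 = 14.
Step 2. [(((-3*(x - 6)) - 1) - 2) + 2 = 14] subtract 2: x sits inside (… + 2). So sub: ((-3*(x - 6)) - 1) - 2 = 12.
Step 3. [((-3*(x - 6)) - 1) - 2 = 12] add 2: x sits inside (… - 2). So sub: (-3*(x - 6)) - 1 = 14.
Step 4. [(-3*(x - 6)) - 1 = 14] the outer -1 inverts by adding 1. So sub: -3*(x - 6) = 15.
Step 5. [-3*(x - 6) = 15] leading coefficient -3: divide by -3 ⇒ div: x - 6 = -5.
Step 6. [x - 6 = -5] peel the -6: add 6 from each side. So sub: x = 1.

Answer: x ∈ {1}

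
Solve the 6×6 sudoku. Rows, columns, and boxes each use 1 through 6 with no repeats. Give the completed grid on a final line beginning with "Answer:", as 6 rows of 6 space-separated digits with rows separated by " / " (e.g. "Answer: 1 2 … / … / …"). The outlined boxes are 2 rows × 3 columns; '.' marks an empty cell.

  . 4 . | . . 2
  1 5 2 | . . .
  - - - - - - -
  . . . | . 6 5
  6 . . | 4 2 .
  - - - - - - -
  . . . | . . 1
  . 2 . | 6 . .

Step 1. [r2c4∈{3}] r2c4's peers cover all but 3 ⇒ r2c4=3.
Step 2. [r6c3∈{1,3,4,5}] row 6 places 1 nowhere but r6c3 ⇒ r6c3=1.
Step 3. [r1c1∈{3}] nothing but 3 survives at r1c1 ⇒ r1c1=3.
Step 4. [r4c6∈{3}] r4c6's peers cover all but 3 ⇒ r4c6=3.
Step 5. [r6c6∈{4}] r6c6 is down to just 4, so r6c6=4.
Step 6. [r6c1∈{5}] r6c1 is down to just 5. So r6c1=5.
Step 7. [r5c2∈{3,6}] 6 has one home in col 2: r5c2 ⇒ r5c2=6.
Step 8. [r5c3∈{3,4}] 3 has one home in box 5: r5c3, so r5c3=3.
Step 9. [r5c5∈{5}] r5c5 has the single candidate 5 ⇒ r5c5=5.
Step 10. [r3c4∈{1}] r3c4's peers cover all but 1 ⇒ r3c4=1.
Step 11. [r3c1∈{2,4}] r3c1 is the only open cell in row 3 admitting 2, so r3c1=2.
Step 12. [r5c4∈{2}] r5c4 is down to just 2 ⇒ r5c4=2.
Step 13. [r2c5∈{4}] r2c5 is down to just 4, so r2c5=4.
Step 14. [r3c2∈{3}] r3c2 has the single candidate 3 ⇒ r3c2=3.
Step 15. [r4c3∈{5}] r4c3 is down to just 5 ⇒ r4c3=5.
Step 16. [r1c4∈{5}] r1c4's peers cover all but 5. So r1c4=5.
Step 17. [r2c6∈{6}] r2c6's peers cover all but 6 ⇒ r2c6=6.
Step 18. [r6c5∈{3}] r6c5 is down to just 3, so r6c5=3.
Step 19. [r1c5∈{1}] r1c5 is down to just 1. So r1c5=1.
Step 20. [r1c3∈{6}] r1c3's peers cover all but 6 ⇒ r1c3=6.
Step 21. [r3c3∈{4}] r3c3's peers cover all but 4 ⇒ r3c3=4.
Step 22. [r5c1∈{4}] r5c1's peers cover all but 4, so r5c1=4.
Step 23. [r4c2∈{1}] r4c2's peers cover all but 1 ⇒ r4c2=1.

Answer: 3 4 6 5 1 2 / 1 5 2 3 4 6 / 2 3 4 1 6 5 / 6 1 5 4 2 3 / 4 6 3 2 5 1 / 5 2 1 6 3 4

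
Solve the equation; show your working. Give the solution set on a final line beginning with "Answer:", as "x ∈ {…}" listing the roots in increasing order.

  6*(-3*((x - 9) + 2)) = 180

Step 1. [6*(-3*((x - 9) + 2)) = 180] LHS = 6·(…); ÷6 both sides. So div: -3*((x - 9) + 2) = 30.
Step 2. [-3*((x - 9) + 2) = 30] LHS = -3·(…); ÷-3 both sides. So div: (x - 9) + 2 = -10.
Step 3. [(x - 9) + 2 = -10] +2 is outermost — subtract 2 both sides ⇒ sub: x - 9 = -12.
Step 4. [x - 9 = -12] peel the -9: add 9 from each side. So sub: x = -3.

Answer: x ∈ {-3}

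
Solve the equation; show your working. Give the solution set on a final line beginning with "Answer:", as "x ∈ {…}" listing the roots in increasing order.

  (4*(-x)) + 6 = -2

Step 1. [(4*(-x)) + 6 = -2] subtract 6: x sits inside (… + 6) ⇒ sub: 4*(-x) = -8.
Step 2. [4*(-x) = -8] LHS = 4·(…); ÷4 both sides ⇒ div: -x = -2.
Step 3. [-x = -2] flip signs both sides, so neg: x = 2.

Answer: x ∈ {2}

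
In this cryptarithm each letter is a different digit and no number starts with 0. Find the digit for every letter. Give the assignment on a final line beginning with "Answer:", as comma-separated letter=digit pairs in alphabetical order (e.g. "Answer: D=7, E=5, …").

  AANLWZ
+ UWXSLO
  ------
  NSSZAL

Step 1. [col 1: Z + O ≡ L (mod 10)] several values work for L in column 1 (Z + O ≡ L (mod 10), carry-in 0); try L=1. So L=1.
Step 2. [col 1: Z + O ≡ L (mod 10)] no forcing yet in column 1 (carry-in 0); Z=4 is free and consistent — try it ⇒ Z=4.
Step 3. [col 1: Z + O ≡ L (mod 10)] column 1 reads Z+O+carry(0)=L with Z=4, L=1; with digits 1,4 already taken and all letters distinct, the only value for O is 7. So O=7.
Step 4. [col 2: W + L ≡ A (mod 10)] W=0 is one option consistent with column 2 (W + L ≡ A (mod 10), carry-in 1) — take it, so W=0.
Step 5. [col 2: W + L ≡ A (mod 10)] in column 2 we have W+L≡A with carry-in 1; given W=0, L=1 and digits 0,1,4,7 already taken and all letters distinct, that pins A to 2, so A=2.
Step 6. [col 3: L + S ≡ Z (mod 10)] column 3: given L=1, Z=4, carry-in 0, and digits 0,1,2,4,7 already taken and all letters distinct, L+S≡Z (mod 10) forces S=3, so S=3.
Step 7. [col 4: N + X ≡ S (mod 10)] no forcing yet in column 4 (carry-in 0); X=5 is free and consistent — try it ⇒ X=5.
Step 8. [col 4: N + X ≡ S (mod 10)] column 4: given X=5, S=3, carry-in 0, and digits 0,1,2,3,4,5,7 already taken and all letters distinct, N+X≡S (mod 10) forces N=8 ⇒ N=8.
Step 9. [col 6: A + U ≡ N (mod 10)] column 6: given A=2, N=8, carry-in 0, and digits 0,1,2,3,4,5,7,8 already taken and all letters distinct, A+U≡N (mod 10) forces U=6, so U=6.

Answer: A=2, L=1, N=8, O=7, S=3, U=6, W=0, X=5, Z=4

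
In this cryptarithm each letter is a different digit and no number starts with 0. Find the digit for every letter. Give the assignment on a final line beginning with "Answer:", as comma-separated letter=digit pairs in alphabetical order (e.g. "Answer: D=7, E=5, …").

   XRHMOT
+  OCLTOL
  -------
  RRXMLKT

Step 1. [col 1: T + L ≡ T (mod 10)] from column 1 (nothing yet, carry-in 0, all letters distinct, none taken yet): L must equal 0 ⇒ L=0.
Step 2. [R] adding two 6-digit numbers gives at most 6+1 digits, and here it does — R is that final carry and must be 1, so R=1.
Step 3. [col 1: T + L ≡ T (mod 10)] column 1 (T + L ≡ T (mod 10), carry-in 0) doesn't pin T yet; pick T=3 and continue, so T=3.
Step 4. [col 2: O + O ≡ K (mod 10)] several values work for O in column 2 (O + O ≡ K (mod 10), carry-in 0); try O=2. So O=2.
Step 5. [col 2: O + O ≡ K (mod 10)] column 2: given O=2, carry-in 0, and digits 0,1,2,3 already taken and all letters distinct, O+O≡K (mod 10) forces K=4. So K=4.
Step 6. [col 3: M + T ≡ L (mod 10)] from column 3 (T=3, L=0, carry-in 0, digits 0,1,2,3,4 already taken and all letters distinct): M must equal 7. So M=7.
Step 7. [col 4: H + L ≡ M (mod 10)] in column 4 we have H+L≡M with carry-in 1; given L=0, M=7 and digits 0,1,2,3,4,7 already taken and all letters distinct, that pins H to 6. So H=6.
Step 8. [col 5: R + C ≡ X (mod 10)] from column 5 (R=1, carry-in 0, digits 0,1,2,3,4,6,7 already taken and all letters distinct): C must equal 8 ⇒ C=8.
Step 9. [col 5: R + C ≡ X (mod 10)] in column 5 we have R+C≡X with carry-in 0; given R=1, C=8 and digits 0,1,2,3,4,6,7,8 already taken and all letters distinct, that pins X to 9 ⇒ X=9.

Answer: C=8, H=6, K=4, L=0, M=7, O=2, R=1, T=3, X=9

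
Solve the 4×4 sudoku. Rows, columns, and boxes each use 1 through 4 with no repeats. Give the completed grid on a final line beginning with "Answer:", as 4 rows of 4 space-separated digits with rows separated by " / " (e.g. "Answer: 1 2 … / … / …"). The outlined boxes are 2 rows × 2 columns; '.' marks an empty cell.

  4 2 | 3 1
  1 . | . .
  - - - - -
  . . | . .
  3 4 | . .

Step 1. [r4c4∈{2}] r4c4 has the single candidate 2. So r4c4=2.
Step 2. [r2c4∈{4}] nothing but 4 survives at r2c4 ⇒ r2c4=4.
Step 3. [r3c3∈{1,4}] in row 3, 4 fits only at r3c3 ⇒ r3c3=4.
Step 4. [r2c3∈{2}] nothing but 2 survives at r2c3 ⇒ r2c3=2.
Step 5. [r4c3∈{1}] nothing but 1 survives at r4c3 ⇒ r4c3=1.
Step 6. [r2c2∈{3}] r2c2 has the single candidate 3, so r2c2=3.
Step 7. [r3c1∈{2}] r3c1 has the single candidate 2 ⇒ r3c1=2.
Step 8. [r3c2∈{1}] r3c2 has the single candidate 1 ⇒ r3c2=1.
Step 9. [r3c4∈{3}] r3c4 is down to just 3 ⇒ r3c4=3.

Answer: 4 2 3 1 / 1 3 2 4 / 2 1 4 3 / 3 4 1 2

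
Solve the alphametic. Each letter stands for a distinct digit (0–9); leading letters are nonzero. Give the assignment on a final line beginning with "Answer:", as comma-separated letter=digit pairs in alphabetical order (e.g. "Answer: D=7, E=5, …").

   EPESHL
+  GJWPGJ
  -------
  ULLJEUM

Step 1. [col 1: L + J ≡ M (mod 10)] several values work for J in column 1 (L + J ≡ M (mod 10), carry-in 0); try J=7 ⇒ J=7.
Step 2. [col 1: L + J ≡ M (mod 10)] column 1 (L + J ≡ M (mod 10), carry-in 0) doesn't pin M yet; pick M=0 and continue, so M=0.
Step 3. [U] adding two 6-digit numbers gives at most 6+1 digits, and here it does — U is that final carry and must be 1, so U=1.
Step 4. [col 1: L + J ≡ M (mod 10)] column 1: given J=7, M=0, carry-in 0, and digits 0,1,7 already taken and all letters distinct, L+J≡M (mod 10) forces L=3. So L=3.
Step 5. [col 2: H + G ≡ U (mod 10)] column 2 (H + G ≡ U (mod 10), carry-in 1) doesn't pin H yet; pick H=6 and continue, so H=6.
Step 6. [col 2: H + G ≡ U (mod 10)] column 2: given H=6, U=1, carry-in 1, and digits 0,1,3,6,7 already taken and all letters distinct, H+G≡U (mod 10) forces G=4, so G=4.
Step 7. [col 3: S + P ≡ E (mod 10)] column 3 reads S+P+carry(1)=E with nothing yet; with digits 0,1,3,4,6,7 already taken and all letters distinct, the only value for E is 8. So E=8.
Step 8. [col 3: S + P ≡ E (mod 10)] column 3 (S + P ≡ E (mod 10), carry-in 1) doesn't pin S yet; pick S=2 and continue, so S=2.
Step 9. [col 3: S + P ≡ E (mod 10)] column 3: given S=2, E=8, carry-in 1, and digits 0,1,2,3,4,6,7,8 already taken and all letters distinct, S+P≡E (mod 10) forces P=5 ⇒ P=5.
Step 10. [col 4: E + W ≡ J (mod 10)] column 4: given E=8, J=7, carry-in 0, and digits 0,1,2,3,4,5,6,7,8 already taken and all letters distinct, E+W≡J (mod 10) forces W=9 ⇒ W=9.

Answer: E=8, G=4, H=6, J=7, L=3, M=0, P=5, S=2, U=1, W=9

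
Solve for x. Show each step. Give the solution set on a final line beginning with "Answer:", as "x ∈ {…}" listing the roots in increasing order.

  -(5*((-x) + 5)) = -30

Step 1. [-(5*((-x) + 5)) = -30] leading − — multiply by −1. So neg: 5*((-x) + 5) = 30.
Step 2. [5*((-x) + 5) = 30] 5 out front; divide by 5. So div: (-x) + 5 = 6.
Step 3. [(-x) + 5 = 6] +5 is outermost — subtract 5 both sides, so sub: -x = 1.
Step 4. [-x = 1] flip signs both sides ⇒ neg: x = -1.

Answer: x ∈ {-1}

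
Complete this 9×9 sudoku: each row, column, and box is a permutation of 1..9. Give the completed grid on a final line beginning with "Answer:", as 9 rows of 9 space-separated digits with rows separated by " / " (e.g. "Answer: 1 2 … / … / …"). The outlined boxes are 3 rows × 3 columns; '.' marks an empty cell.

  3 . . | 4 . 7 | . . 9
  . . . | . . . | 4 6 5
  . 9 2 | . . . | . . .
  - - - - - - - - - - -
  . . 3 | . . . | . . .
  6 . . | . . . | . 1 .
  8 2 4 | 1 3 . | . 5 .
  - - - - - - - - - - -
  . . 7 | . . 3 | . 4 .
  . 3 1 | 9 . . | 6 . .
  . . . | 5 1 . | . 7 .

Step 1. [r4c8∈{2,8,9}] 9 has one home in col 8: r4c8 ⇒ r4c8=9.
Step 2. [r2c3∈{8}] r2c3 is down to just 8. So r2c3=8.
Step 3. [r6c7∈{7}] only 7 remains possible at r6c7 ⇒ r6c7=7.
Step 4. [r8c1∈{2,4,5}] r8c1 is the only open cell in row 8 admitting 5 ⇒ r8c1=5.
Step 5. [r8c5∈{2,4,7,8}] row 8 places 7 nowhere but r8c5, so r8c5=7.
Step 6. [r8c6∈{2,4,8}] across row 8, 4 lands solely at r8c6, so r8c6=4.
Step 7. [r5c3∈{5,9}] box 4 places 9 nowhere but r5c3 ⇒ r5c3=9.
Step 8. [r3c9∈{1,3,7,8}] across col 9, 7 lands solely at r3c9, so r3c9=7.
Step 9. [r9c3∈{6}] r9c3's peers cover all but 6. So r9c3=6.
Step 10. [r7c2∈{8}] r7c2 is down to just 8 ⇒ r7c2=8.
Step 11. [r9c6∈{2,8}] 8 has one home in box 8: r9c6, so r9c6=8.
Step 12. [r1c2∈{1,5,6}] col 2 places 6 nowhere but r1c2, so r1c2=6.
Step 13. [r1c7∈{1,2,8}] 1 has one home in row 1: r1c7 ⇒ r1c7=1.
Step 14. [r1c8∈{2,8}] 2 has one home in box 3: r1c8 ⇒ r1c8=2.
Step 15. [r8c9∈{2,8}] r8c9 is the only open cell in row 8 admitting 2 ⇒ r8c9=2.
Step 16. [r1c5∈{5,8}] r1c5 is the only open cell in row 1 admitting 8, so r1c5=8.
Step 17. [r9c1∈{2,4,9}] row 9 places 2 nowhere but r9c1. So r9c1=2.
Step 18. [r3c8∈{3,8}] r3c8 is the only open cell in col 8 admitting 3. So r3c8=3.
Step 19. [r3c4∈{6}] r3c4 has the single candidate 6, so r3c4=6.
Step 20. [r7c4∈{2}] nothing but 2 survives at r7c4 ⇒ r7c4=2.
Step 21. [r3c5∈{5}] r3c5 is down to just 5, so r3c5=5.
Step 22. [r2c5∈{2,9}] across col 5, 9 lands solely at r2c5. So r2c5=9.
Step 23. [r2c6∈{1,2}] 2 has one home in row 2: r2c6 ⇒ r2c6=2.
Step 24. [r9c9∈{3}] r9c9's peers cover all but 3 ⇒ r9c9=3.
Step 25. [r6c9∈{6}] nothing but 6 survives at r6c9. So r6c9=6.
Step 26. [r5c6∈{5}] r5c6 has the single candidate 5, so r5c6=5.
Step 27. [r5c2∈{7}] r5c2 is down to just 7, so r5c2=7.
Step 28. [r4c1∈{1}] nothing but 1 survives at r4c1, so r4c1=1.
Step 29. [r5c4∈{8}] only 8 remains possible at r5c4, so r5c4=8.
Step 30. [r4c9∈{4,8}] col 9 places 8 nowhere but r4c9 ⇒ r4c9=8.
Step 31. [r4c5∈{2,4,6}] r4c5 is the only open cell in row 4 admitting 4, so r4c5=4.
Step 32. [r9c7∈{9}] r9c7's peers cover all but 9. So r9c7=9.
Step 33. [r5c5∈{2}] nothing but 2 survives at r5c5. So r5c5=2.
Step 34. [r7c5∈{6}] only 6 remains possible at r7c5 ⇒ r7c5=6.
Step 35. [r5c9∈{4}] r5c9 has the single candidate 4, so r5c9=4.
Step 36. [r3c1∈{4}] only 4 remains possible at r3c1, so r3c1=4.
Step 37. [r7c7∈{5}] r7c7 has the single candidate 5. So r7c7=5.
Step 38. [r4c6∈{6}] r4c6 is down to just 6, so r4c6=6.
Step 39. [r3c7∈{8}] only 8 remains possible at r3c7, so r3c7=8.
Step 40. [r4c7∈{2}] r4c7 has the single candidate 2 ⇒ r4c7=2.
Step 41. [r6c6∈{9}] r6c6 is down to just 9, so r6c6=9.
Step 42. [r7c1∈{9}] r7c1's peers cover all but 9, so r7c1=9.
Step 43. [r9c2∈{4}] r9c2 has the single candidate 4, so r9c2=4.
Step 44. [r3c6∈{1}] r3c6's peers cover all but 1, so r3c6=1.
Step 45. [r7c9∈{1}] r7c9's peers cover all but 1, so r7c9=1.
Step 46. [r2c2∈{1}] only 1 remains possible at r2c2 ⇒ r2c2=1.
Step 47. [r2c1∈{7}] r2c1 is down to just 7, so r2c1=7.
Step 48. [r8c8∈{8}] nothing but 8 survives at r8c8. So r8c8=8.
Step 49. [r2c4∈{3}] nothing but 3 survives at r2c4, so r2c4=3.
Step 50. [r5c7∈{3}] r5c7's peers cover all but 3, so r5c7=3.
Step 51. [r4c2∈{5}] r4c2 is down to just 5, so r4c2=5.
Step 52. [r4c4∈{7}] r4c4's peers cover all but 7. So r4c4=7.
Step 53. [r1c3∈{5}] r1c3 has the single candidate 5. So r1c3=5.

Answer: 3 6 5 4 8 7 1 2 9 / 7 1 8 3 9 2 4 6 5 / 4 9 2 6 5 1 8 3 7 / 1 5 3 7 4 6 2 9 8 / 6 7 9 8 2 5 3 1 4 / 8 2 4 1 3 9 7 5 6 / 9 8 7 2 6 3 5 4 1 / 5 3 1 9 7 4 6 8 2 / 2 4 6 5 1 8 9 7 3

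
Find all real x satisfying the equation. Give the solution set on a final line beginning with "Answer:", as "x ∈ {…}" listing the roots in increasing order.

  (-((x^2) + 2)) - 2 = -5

Step 1. [(-((x^2) + 2)) - 2 = -5] -2 is outermost — add 2 both sides, so sub: -((x^2) + 2) = -3.
Step 2. [-((x^2) + 2) = -3] leading − — multiply by −1. So neg: (x^2) + 2 = 3.
Step 3. [(x^2) + 2 = 3] peel the +2: subtract 2 from each side, so sub: x^2 = 1.
Step 4. [x^2 = 1] √ both sides: 1 ≥ 0 gives two branches. So sqrt: x = 1 or -1.

Answer: x ∈ {-1, 1}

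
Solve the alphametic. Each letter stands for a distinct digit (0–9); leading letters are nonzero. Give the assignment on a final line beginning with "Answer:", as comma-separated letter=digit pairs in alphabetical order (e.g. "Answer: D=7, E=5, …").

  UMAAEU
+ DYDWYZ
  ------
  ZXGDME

Step 1. [col 1: U + Z ≡ E (mod 10)] no forcing yet in column 1 (carry-in 0); Z=8 is free and consistent — try it, so Z=8.
Step 2. [col 1: U + Z ≡ E (mod 10)] column 1 (U + Z ≡ E (mod 10), carry-in 0) doesn't pin U yet; pick U=2 and continue, so U=2.
Step 3. [col 1: U + Z ≡ E (mod 10)] from column 1 (U=2, Z=8, carry-in 0, digits 2,8 already taken and all letters distinct): E must equal 0. So E=0.
Step 4. [col 2: E + Y ≡ M (mod 10)] M=7 is one option consistent with column 2 (E + Y ≡ M (mod 10), carry-in 1) — take it, so M=7.
Step 5. [col 2: E + Y ≡ M (mod 10)] column 2: given E=0, M=7, carry-in 1, and digits 0,2,7,8 already taken and all letters distinct, E+Y≡M (mod 10) forces Y=6, so Y=6.
Step 6. [col 3: A + W ≡ D (mod 10)] column 3 (A + W ≡ D (mod 10), carry-in 0) doesn't pin A yet; pick A=4 and continue. So A=4.
Step 7. [col 3: A + W ≡ D (mod 10)] no forcing yet in column 3 (carry-in 0); W=1 is free and consistent — try it ⇒ W=1.
Step 8. [col 3: A + W ≡ D (mod 10)] in column 3 we have A+W≡D with carry-in 0; given A=4, W=1 and digits 0,1,2,4,6,7,8 already taken and all letters distinct, that pins D to 5, so D=5.
Step 9. [col 4: A + D ≡ G (mod 10)] in column 4 we have A+D≡G with carry-in 0; given A=4, D=5 and digits 0,1,2,4,5,6,7,8 already taken and all letters distinct, that pins G to 9 ⇒ G=9.
Step 10. [col 5: M + Y ≡ X (mod 10)] from column 5 (M=7, Y=6, carry-in 0, digits 0,1,2,4,5,6,7,8,9 already taken and all letters distinct): X must equal 3, so X=3.

Answer: A=4, D=5, E=0, G=9, M=7, U=2, W=1, X=3, Y=6, Z=8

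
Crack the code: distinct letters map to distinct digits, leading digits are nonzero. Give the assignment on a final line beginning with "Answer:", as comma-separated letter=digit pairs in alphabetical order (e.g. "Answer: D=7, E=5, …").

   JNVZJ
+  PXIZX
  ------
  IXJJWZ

Step 1. [col 1: J + X ≡ Z (mod 10)] no forcing yet in column 1 (carry-in 0); X=3 is free and consistent — try it, so X=3.
Step 2. [I] the sum has 6 digits but both addends have 5; that extra leading digit I is the final carry, namely 1, so I=1.
Step 3. [col 1: J + X ≡ Z (mod 10)] no forcing yet in column 1 (carry-in 0); J=9 is free and consistent — try it ⇒ J=9.
Step 4. [col 1: J + X ≡ Z (mod 10)] column 1: given J=9, X=3, carry-in 0, and digits 1,3,9 already taken and all letters distinct, J+X≡Z (mod 10) forces Z=2. So Z=2.
Step 5. [col 2: Z + Z ≡ W (mod 10)] in column 2 we have Z+Z≡W with carry-in 1; given Z=2 and digits 1,2,3,9 already taken and all letters distinct, that pins W to 5, so W=5.
Step 6. [col 3: V + I ≡ J (mod 10)] column 3: given I=1, J=9, carry-in 0, and digits 1,2,3,5,9 already taken and all letters distinct, V+I≡J (mod 10) forces V=8 ⇒ V=8.
Step 7. [col 4: N + X ≡ J (mod 10)] from column 4 (X=3, J=9, carry-in 0, digits 1,2,3,5,8,9 already taken and all letters distinct): N must equal 6 ⇒ N=6.
Step 8. [col 5: J + P ≡ X (mod 10)] column 5 reads J+P+carry(0)=X with J=9, X=3; with digits 1,2,3,5,6,8,9 already taken and all letters distinct, the only value for P is 4 ⇒ P=4.

Answer: I=1, J=9, N=6, P=4, V=8, W=5, X=3, Z=2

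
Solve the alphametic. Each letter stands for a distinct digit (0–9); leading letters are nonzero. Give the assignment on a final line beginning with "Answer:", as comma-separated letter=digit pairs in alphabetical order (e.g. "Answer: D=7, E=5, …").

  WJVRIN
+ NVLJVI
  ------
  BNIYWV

Step 1. [col 1: N + I ≡ V (mod 10)] no forcing yet in column 1 (carry-in 0); I=1 is free and consistent — try it ⇒ I=1.
Step 2. [col 1: N + I ≡ V (mod 10)] N=3 is one option consistent with column 1 (N + I ≡ V (mod 10), carry-in 0) — take it, so N=3.
Step 3. [col 1: N + I ≡ V (mod 10)] from column 1 (N=3, I=1, carry-in 0, digits 1,3 already taken and all letters distinct): V must equal 4. So V=4.
Step 4. [col 2: I + V ≡ W (mod 10)] from column 2 (I=1, V=4, carry-in 0, digits 1,3,4 already taken and all letters distinct): W must equal 5 ⇒ W=5.
Step 5. [col 3: R + J ≡ Y (mod 10)] several values work for J in column 3 (R + J ≡ Y (mod 10), carry-in 0); try J=8 ⇒ J=8.
Step 6. [col 3: R + J ≡ Y (mod 10)] column 3 (R + J ≡ Y (mod 10), carry-in 0) doesn't pin R yet; pick R=2 and continue. So R=2.
Step 7. [col 3: R + J ≡ Y (mod 10)] column 3: given R=2, J=8, carry-in 0, and digits 1,2,3,4,5,8 already taken and all letters distinct, R+J≡Y (mod 10) forces Y=0. So Y=0.
Step 8. [col 4: V + L ≡ I (mod 10)] column 4: given V=4, I=1, carry-in 1, and digits 0,1,2,3,4,5,8 already taken and all letters distinct, V+L≡I (mod 10) forces L=6 ⇒ L=6.
Step 9. [col 6: W + N ≡ B (mod 10)] column 6 reads W+N+carry(1)=B with W=5, N=3; with digits 0,1,2,3,4,5,6,8 already taken and all letters distinct, the only value for B is 9, so B=9.

Answer: B=9, I=1, J=8, L=6, N=3, R=2, V=4, W=5, Y=0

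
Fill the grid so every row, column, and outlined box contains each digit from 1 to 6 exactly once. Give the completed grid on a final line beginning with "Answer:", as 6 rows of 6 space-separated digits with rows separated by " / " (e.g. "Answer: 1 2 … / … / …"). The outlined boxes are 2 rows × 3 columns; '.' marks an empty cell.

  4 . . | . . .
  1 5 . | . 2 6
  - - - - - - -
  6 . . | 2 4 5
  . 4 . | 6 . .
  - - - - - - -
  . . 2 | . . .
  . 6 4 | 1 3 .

Step 1. [r2c3∈{3}] r2c3 has the single candidate 3 ⇒ r2c3=3.
Step 2. [r4c5∈{1}] nothing but 1 survives at r4c5, so r4c5=1.
Step 3. [r3c2∈{1,3}] in row 3, 3 fits only at r3c2. So r3c2=3.
Step 4. [r1c5∈{5}] r1c5 is down to just 5 ⇒ r1c5=5.
Step 5. [r5c4∈{4,5}] in col 4, 5 fits only at r5c4 ⇒ r5c4=5.
Step 6. [r4c1∈{2,5}] row 4 places 2 nowhere but r4c1. So r4c1=2.
Step 7. [r4c6∈{3}] nothing but 3 survives at r4c6 ⇒ r4c6=3.
Step 8. [r5c6∈{4}] nothing but 4 survives at r5c6. So r5c6=4.
Step 9. [r6c1∈{5}] r6c1 is down to just 5, so r6c1=5.
Step 10. [r5c5∈{6}] r5c5 is down to just 6 ⇒ r5c5=6.
Step 11. [r1c3∈{6}] r1c3's peers cover all but 6 ⇒ r1c3=6.
Step 12. [r1c4∈{3}] r1c4 is down to just 3, so r1c4=3.
Step 13. [r5c2∈{1}] r5c2 is down to just 1 ⇒ r5c2=1.
Step 14. [r2c4∈{4}] r2c4 has the single candidate 4 ⇒ r2c4=4.
Step 15. [r6c6∈{2}] r6c6 has the single candidate 2. So r6c6=2.
Step 16. [r3c3∈{1}] only 1 remains possible at r3c3. So r3c3=1.
Step 17. [r1c6∈{1}] only 1 remains possible at r1c6 ⇒ r1c6=1.
Step 18. [r5c1∈{3}] nothing but 3 survives at r5c1. So r5c1=3.
Step 19. [r4c3∈{5}] r4c3 is down to just 5, so r4c3=5.
Step 20. [r1c2∈{2}] r1c2's peers cover all but 2. So r1c2=2.

Answer: 4 2 6 3 5 1 / 1 5 3 4 2 6 / 6 3 1 2 4 5 / 2 4 5 6 1 3 / 3 1 2 5 6 4 / 5 6 4 1 3 2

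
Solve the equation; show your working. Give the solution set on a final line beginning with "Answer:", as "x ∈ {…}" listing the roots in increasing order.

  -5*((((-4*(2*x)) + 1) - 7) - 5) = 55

Step 1. [-5*((((-4*(2*x)) + 1) - 7) - 5) = 55] -5·(inner) — divide through by -5, so div: (((-4*(2*x)) + 1) - 7) - 5 = -11.
Step 2. [(((-4*(2*x)) + 1) - 7) - 5 = -11] the outer -5 inverts by adding 5 ⇒ sub: ((-4*(2*x)) + 1) - 7 = -6.
Step 3. [((-4*(2*x)) + 1) - 7 = -6] 7 comes off first (add 7), so sub: (-4*(2*x)) + 1 = 1.
Step 4. [(-4*(2*x)) + 1 = 1] subtract 1: x sits inside (… + 1), so sub: -4*(2*x) = 0.
Step 5. [-4*(2*x) = 0] leading coefficient -4: divide by -4 ⇒ div: 2*x = 0.
Step 6. [2*x = 0] LHS = 2·(…); ÷2 both sides, so div: x = 0.

Answer: x ∈ {0}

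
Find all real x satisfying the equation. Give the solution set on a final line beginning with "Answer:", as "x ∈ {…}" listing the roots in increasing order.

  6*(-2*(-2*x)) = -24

Step 1. [6*(-2*(-2*x)) = -24] leading coefficient 6: divide by 6 ⇒ div: -2*(-2*x) = -4.
Step 2. [-2*(-2*x) = -4] divide by the outer -2 ⇒ div: -2*x = 2.
Step 3. [-2*x = 2] -2·(inner) — divide through by -2 ⇒ div: x = -1.

Answer: x ∈ {-1}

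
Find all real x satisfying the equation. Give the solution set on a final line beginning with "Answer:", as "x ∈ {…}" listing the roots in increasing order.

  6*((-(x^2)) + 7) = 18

Step 1. [6*((-(x^2)) + 7) = 18] divide by the outer 6, so div: (-(x^2)) + 7 = 3.
Step 2. [(-(x^2)) + 7 = 3] +7 is outermost — subtract 7 both sides ⇒ sub: -(x^2) = -4.
Step 3. [-(x^2) = -4] LHS negated; negate both sides ⇒ neg: x^2 = 4.
Step 4. [x^2 = 4] √ both sides: 4 ≥ 0 gives two branches ⇒ sqrt: x = 2 or -2.

Answer: x ∈ {-2, 2}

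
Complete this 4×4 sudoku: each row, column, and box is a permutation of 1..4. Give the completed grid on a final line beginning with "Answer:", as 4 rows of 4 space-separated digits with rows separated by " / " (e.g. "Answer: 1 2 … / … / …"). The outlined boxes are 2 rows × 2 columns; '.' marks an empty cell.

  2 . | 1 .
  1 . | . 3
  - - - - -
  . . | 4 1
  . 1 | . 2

Step 1. [r3c1∈{3}] nothing but 3 survives at r3c1 ⇒ r3c1=3.
Step 2. [r1c2∈{3,4}] 3 has one home in row 1: r1c2. So r1c2=3.
Step 3. [r2c3∈{2}] only 2 remains possible at r2c3. So r2c3=2.
Step 4. [r2c2∈{4}] r2c2 is down to just 4 ⇒ r2c2=4.
Step 5. [r1c4∈{4}] nothing but 4 survives at r1c4, so r1c4=4.
Step 6. [r3c2∈{2}] r3c2's peers cover all but 2, so r3c2=2.
Step 7. [r4c3∈{3}] r4c3 has the single candidate 3, so r4c3=3.
Step 8. [r4c1∈{4}] r4c1's peers cover all but 4, so r4c1=4.

Answer: 2 3 1 4 / 1 4 2 3 / 3 2 4 1 / 4 1 3 2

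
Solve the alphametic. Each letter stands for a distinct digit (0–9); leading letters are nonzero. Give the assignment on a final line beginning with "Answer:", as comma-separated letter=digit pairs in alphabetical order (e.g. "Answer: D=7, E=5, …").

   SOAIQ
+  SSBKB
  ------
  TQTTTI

Step 1. [col 1: Q + B ≡ I (mod 10)] no forcing yet in column 1 (carry-in 0); I=9 is free and consistent — try it. So I=9.
Step 2. [col 1: Q + B ≡ I (mod 10)] no forcing yet in column 1 (carry-in 0); Q=5 is free and consistent — try it, so Q=5.
Step 3. [col 1: Q + B ≡ I (mod 10)] column 1: given Q=5, I=9, carry-in 0, and digits 5,9 already taken and all letters distinct, Q+B≡I (mod 10) forces B=4. So B=4.
Step 4. [col 2: I + K ≡ T (mod 10)] T=1 is one option consistent with column 2 (I + K ≡ T (mod 10), carry-in 0) — take it, so T=1.
Step 5. [col 2: I + K ≡ T (mod 10)] in column 2 we have I+K≡T with carry-in 0; given I=9, T=1 and digits 1,4,5,9 already taken and all letters distinct, that pins K to 2 ⇒ K=2.
Step 6. [col 3: A + B ≡ T (mod 10)] in column 3 we have A+B≡T with carry-in 1; given B=4, T=1 and digits 1,2,4,5,9 already taken and all letters distinct, that pins A to 6. So A=6.
Step 7. [col 4: O + S ≡ T (mod 10)] column 4 (O + S ≡ T (mod 10), carry-in 1) doesn't pin O yet; pick O=3 and continue, so O=3.
Step 8. [col 4: O + S ≡ T (mod 10)] column 4 reads O+S+carry(1)=T with O=3, T=1; with digits 1,2,3,4,5,6,9 already taken and all letters distinct, the only value for S is 7 ⇒ S=7.

Answer: A=6, B=4, I=9, K=2, O=3, Q=5, S=7, T=1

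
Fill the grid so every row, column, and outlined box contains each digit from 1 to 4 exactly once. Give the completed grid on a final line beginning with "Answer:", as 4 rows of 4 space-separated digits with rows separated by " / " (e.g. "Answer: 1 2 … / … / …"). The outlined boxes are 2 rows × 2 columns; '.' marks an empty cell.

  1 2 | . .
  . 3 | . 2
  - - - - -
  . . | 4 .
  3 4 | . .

Step 1. [r4c4∈{1}] only 1 remains possible at r4c4. So r4c4=1.
Step 2. [r1c4∈{3,4}] 4 has one home in row 1: r1c4. So r1c4=4.
Step 3. [r3c1∈{2}] r3c1 is down to just 2, so r3c1=2.
Step 4. [r1c3∈{3}] r1c3's peers cover all but 3, so r1c3=3.
Step 5. [r4c3∈{2}] only 2 remains possible at r4c3 ⇒ r4c3=2.
Step 6. [r2c1∈{4}] only 4 remains possible at r2c1. So r2c1=4.
Step 7. [r3c2∈{1}] r3c2 is down to just 1, so r3c2=1.
Step 8. [r3c4∈{3}] nothing but 3 survives at r3c4 ⇒ r3c4=3.
Step 9. [r2c3∈{1}] r2c3 has the single candidate 1 ⇒ r2c3=1.

Answer: 1 2 3 4 / 4 3 1 2 / 2 1 4 3 / 3 4 2 1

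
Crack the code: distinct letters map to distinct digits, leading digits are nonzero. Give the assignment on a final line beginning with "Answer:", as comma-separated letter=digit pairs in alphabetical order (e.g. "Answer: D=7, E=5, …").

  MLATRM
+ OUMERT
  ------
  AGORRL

Step 1. [col 1: M + T ≡ L (mod 10)] no forcing yet in column 1 (carry-in 0); M=4 is free and consistent — try it. So M=4.
Step 2. [col 1: M + T ≡ L (mod 10)] column 1 (M + T ≡ L (mod 10), carry-in 0) doesn't pin T yet; pick T=1 and continue, so T=1.
Step 3. [col 1: M + T ≡ L (mod 10)] column 1: given M=4, T=1, carry-in 0, and digits 1,4 already taken and all letters distinct, M+T≡L (mod 10) forces L=5, so L=5.
Step 4. [col 2: R + R ≡ R (mod 10)] column 2 reads R+R+carry(0)=R with nothing yet; with digits 1,4,5 already taken and all letters distinct, the only value for R is 0, so R=0.
Step 5. [col 3: T + E ≡ R (mod 10)] in column 3 we have T+E≡R with carry-in 0; given T=1, R=0 and digits 0,1,4,5 already taken and all letters distinct, that pins E to 9, so E=9.
Step 6. [col 4: A + M ≡ O (mod 10)] O=3 is one option consistent with column 4 (A + M ≡ O (mod 10), carry-in 1) — take it ⇒ O=3.
Step 7. [col 4: A + M ≡ O (mod 10)] from column 4 (M=4, O=3, carry-in 1, digits 0,1,3,4,5,9 already taken and all letters distinct): A must equal 8, so A=8.
Step 8. [col 5: L + U ≡ G (mod 10)] in column 5 we have L+U≡G with carry-in 1; given L=5 and digits 0,1,3,4,5,8,9 already taken and all letters distinct, that pins G to 2. So G=2.
Step 9. [col 5: L + U ≡ G (mod 10)] column 5 reads L+U+carry(1)=G with L=5, G=2; with digits 0,1,2,3,4,5,8,9 already taken and all letters distinct, the only value for U is 6 ⇒ U=6.

Answer: A=8, E=9, G=2, L=5, M=4, O=3, R=0, T=1, U=6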